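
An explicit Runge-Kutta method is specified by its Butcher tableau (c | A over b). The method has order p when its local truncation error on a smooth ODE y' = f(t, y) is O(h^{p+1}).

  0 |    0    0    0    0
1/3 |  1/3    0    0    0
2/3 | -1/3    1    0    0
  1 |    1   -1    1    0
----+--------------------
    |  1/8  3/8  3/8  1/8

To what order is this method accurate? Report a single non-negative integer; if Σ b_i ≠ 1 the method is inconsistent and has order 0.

4

b = (1/8, 3/8, 3/8, 1/8)
c = (0, 1/3, 2/3, 1)
Ac = (0, 0, 1/3, 1/3)
Σ b_i: 1/8·1 + 3/8·1 + 3/8·1 + 1/8·1 = 1 ✓
b·c: 3/8·1/3 + 3/8·2/3 + 1/8·1 = 1/2 ✓
b·c²: 3/8·1/9 + 3/8·4/9 + 1/8·1 = 1/3 ✓
b·Ac: 3/8·1/3 + 1/8·1/3 = 1/6 ✓
b·c³: 3/8·1/27 + 3/8·8/27 + 1/8·1 = 1/4 ✓
b·(c∘Ac): 3/8·2/9 + 1/8·1/3 = 1/8 ✓
b·Ac²: 3/8·1/9 + 1/8·1/3 = 1/12 ✓
b·A²c: 1/8·1/3 = 1/24 ✓; 4 stages ⇒ order 4.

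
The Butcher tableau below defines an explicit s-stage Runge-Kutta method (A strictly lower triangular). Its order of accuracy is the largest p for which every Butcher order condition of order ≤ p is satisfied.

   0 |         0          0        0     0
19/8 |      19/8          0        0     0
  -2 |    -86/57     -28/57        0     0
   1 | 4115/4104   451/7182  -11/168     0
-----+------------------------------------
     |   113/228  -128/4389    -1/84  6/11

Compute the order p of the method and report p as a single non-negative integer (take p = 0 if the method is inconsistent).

b = (113/228, -128/4389, -1/84, 6/11)
c = (0, 19/8, -2, 1)
Ac = (0, 0, -7/6, 121/432)
Σ b_i: 113/228·1 + (-128/4389)·1 + (-1/84)·1 + 6/11·1 = 1 ✓
b·c: (-128/4389)·19/8 + (-1/84)·(-2) + 6/11·1 = 1/2 ✓
b·c²: (-128/4389)·361/64 + (-1/84)·4 + 6/11·1 = 1/3 ✓
b·Ac: (-1/84)·(-7/6) + 6/11·121/432 = 1/6 ✓
b·c³: (-128/4389)·6859/512 + (-1/84)·(-8) + 6/11·1 = 1/4 ✓
b·(c∘Ac): (-1/84)·7/3 + 6/11·121/432 = 1/8 ✓
b·Ac²: (-1/84)·(-133/48) + 6/11·319/3456 = 1/12 ✓
b·A²c: 6/11·11/144 = 1/24 ✓; 4 stages ⇒ order 4.

4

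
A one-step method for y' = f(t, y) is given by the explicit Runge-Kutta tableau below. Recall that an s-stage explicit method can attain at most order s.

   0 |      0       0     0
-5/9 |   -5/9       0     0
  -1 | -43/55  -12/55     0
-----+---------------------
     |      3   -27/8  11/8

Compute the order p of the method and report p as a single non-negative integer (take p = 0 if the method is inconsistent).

b = (3, -27/8, 11/8)
c = (0, -5/9, -1)
Ac = (0, 0, 4/33)
Σ b_i: 3·1 + (-27/8)·1 + 11/8·1 = 1 ✓
b·c: (-27/8)·(-5/9) + 11/8·(-1) = 1/2 ✓
b·c²: (-27/8)·25/81 + 11/8·1 = 1/3 ✓
b·Ac: 11/8·4/33 = 1/6 ✓; 3 stages ⇒ order 3.

3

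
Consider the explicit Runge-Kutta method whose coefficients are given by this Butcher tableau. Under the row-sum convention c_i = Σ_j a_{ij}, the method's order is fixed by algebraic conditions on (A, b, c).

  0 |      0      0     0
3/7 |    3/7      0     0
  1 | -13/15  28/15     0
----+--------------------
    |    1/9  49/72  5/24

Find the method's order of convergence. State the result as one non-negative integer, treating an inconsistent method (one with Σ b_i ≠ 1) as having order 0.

3

b = (1/9, 49/72, 5/24)
c = (0, 3/7, 1)
Ac = (0, 0, 4/5)
Σ b_i: 1/9·1 + 49/72·1 + 5/24·1 = 1 ✓
b·c: 49/72·3/7 + 5/24·1 = 1/2 ✓
b·c²: 49/72·9/49 + 5/24·1 = 1/3 ✓
b·Ac: 5/24·4/5 = 1/6 ✓; 3 stages ⇒ order 3.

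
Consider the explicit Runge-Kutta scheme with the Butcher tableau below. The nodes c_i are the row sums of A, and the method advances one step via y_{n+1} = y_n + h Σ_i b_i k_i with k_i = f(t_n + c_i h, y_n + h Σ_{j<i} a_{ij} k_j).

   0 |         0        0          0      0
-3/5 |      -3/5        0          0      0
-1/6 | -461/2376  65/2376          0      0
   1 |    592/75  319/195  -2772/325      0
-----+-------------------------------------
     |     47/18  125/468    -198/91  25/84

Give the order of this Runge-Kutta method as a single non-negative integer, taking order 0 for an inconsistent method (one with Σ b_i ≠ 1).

b = (47/18, 125/468, -198/91, 25/84)
c = (0, -3/5, -1/6, 1)
Ac = (0, 0, -13/792, 11/25)
Σ b_i: 47/18·1 + 125/468·1 + (-198/91)·1 + 25/84·1 = 1 ✓
b·c: 125/468·(-3/5) + (-198/91)·(-1/6) + 25/84·1 = 1/2 ✓
b·c²: 125/468·9/25 + (-198/91)·1/36 + 25/84·1 = 1/3 ✓
b·Ac: (-198/91)·(-13/792) + 25/84·11/25 = 1/6 ✓
b·c³: 125/468·(-27/125) + (-198/91)·(-1/216) + 25/84·1 = 1/4 ✓
b·(c∘Ac): (-198/91)·13/4752 + 25/84·11/25 = 1/8 ✓
b·Ac²: (-198/91)·13/1320 + 25/84·44/125 = 1/12 ✓
b·A²c: 25/84·7/50 = 1/24 ✓; 4 stages ⇒ order 4.

4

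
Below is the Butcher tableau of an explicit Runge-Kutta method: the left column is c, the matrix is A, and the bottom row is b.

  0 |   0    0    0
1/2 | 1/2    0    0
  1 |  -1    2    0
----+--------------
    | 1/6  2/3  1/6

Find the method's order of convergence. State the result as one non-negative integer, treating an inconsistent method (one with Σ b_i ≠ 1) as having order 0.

b = (1/6, 2/3, 1/6)
c = (0, 1/2, 1)
Ac = (0, 0, 1)
Σ b_i: 1/6·1 + 2/3·1 + 1/6·1 = 1 ✓
b·c: 2/3·1/2 + 1/6·1 = 1/2 ✓
b·c²: 2/3·1/4 + 1/6·1 = 1/3 ✓
b·Ac: 1/6·1 = 1/6 ✓; 3 stages ⇒ order 3.

3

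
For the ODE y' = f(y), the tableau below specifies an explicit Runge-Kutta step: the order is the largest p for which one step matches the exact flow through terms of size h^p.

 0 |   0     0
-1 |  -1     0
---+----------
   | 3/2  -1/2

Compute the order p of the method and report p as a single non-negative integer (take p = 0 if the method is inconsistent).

2

b = (3/2, -1/2)
c = (0, -1)
Σ b_i: 3/2·1 + (-1/2)·1 = 1 ✓
b·c: (-1/2)·(-1) = 1/2 ✓; 2 stages ⇒ order 2.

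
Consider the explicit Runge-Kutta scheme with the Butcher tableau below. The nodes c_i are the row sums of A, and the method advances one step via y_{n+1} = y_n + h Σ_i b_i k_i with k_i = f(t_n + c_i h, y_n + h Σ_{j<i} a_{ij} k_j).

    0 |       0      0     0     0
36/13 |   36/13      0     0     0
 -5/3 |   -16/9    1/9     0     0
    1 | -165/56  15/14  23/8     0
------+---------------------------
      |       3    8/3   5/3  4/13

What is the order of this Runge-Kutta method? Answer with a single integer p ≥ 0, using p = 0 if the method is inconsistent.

0

b = (3, 8/3, 5/3, 4/13)
c = (0, 36/13, -5/3, 1)
Ac = (0, 0, 4/13, -3985/2184)
Σ b_i: 3·1 + 8/3·1 + 5/3·1 + 4/13·1 = 298/39 ≠ 1 ⇒ order 0.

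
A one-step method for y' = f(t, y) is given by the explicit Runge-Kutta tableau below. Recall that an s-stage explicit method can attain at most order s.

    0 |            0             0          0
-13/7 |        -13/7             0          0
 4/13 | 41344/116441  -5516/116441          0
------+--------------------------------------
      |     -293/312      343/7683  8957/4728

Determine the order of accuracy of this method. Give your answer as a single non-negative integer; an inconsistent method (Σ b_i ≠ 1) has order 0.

3

b = (-293/312, 343/7683, 8957/4728)
c = (0, -13/7, 4/13)
Ac = (0, 0, 788/8957)
Σ b_i: (-293/312)·1 + 343/7683·1 + 8957/4728·1 = 1 ✓
b·c: 343/7683·(-13/7) + 8957/4728·4/13 = 1/2 ✓
b·c²: 343/7683·169/49 + 8957/4728·16/169 = 1/3 ✓
b·Ac: 8957/4728·788/8957 = 1/6 ✓; 3 stages ⇒ order 3.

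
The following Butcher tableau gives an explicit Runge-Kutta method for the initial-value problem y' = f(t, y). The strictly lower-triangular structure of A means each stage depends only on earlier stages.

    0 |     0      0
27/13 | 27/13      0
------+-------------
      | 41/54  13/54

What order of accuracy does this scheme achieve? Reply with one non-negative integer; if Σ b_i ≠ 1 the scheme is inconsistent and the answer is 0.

2

b = (41/54, 13/54)
c = (0, 27/13)
Σ b_i: 41/54·1 + 13/54·1 = 1 ✓
b·c: 13/54·27/13 = 1/2 ✓; 2 stages ⇒ order 2.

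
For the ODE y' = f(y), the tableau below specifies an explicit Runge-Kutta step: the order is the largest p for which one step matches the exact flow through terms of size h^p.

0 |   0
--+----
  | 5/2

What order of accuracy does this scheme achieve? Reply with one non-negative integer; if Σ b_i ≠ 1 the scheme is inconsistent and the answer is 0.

0

b = (5/2)
c = (0)
Σ b_i: 5/2·1 = 5/2 ≠ 1 ⇒ order 0.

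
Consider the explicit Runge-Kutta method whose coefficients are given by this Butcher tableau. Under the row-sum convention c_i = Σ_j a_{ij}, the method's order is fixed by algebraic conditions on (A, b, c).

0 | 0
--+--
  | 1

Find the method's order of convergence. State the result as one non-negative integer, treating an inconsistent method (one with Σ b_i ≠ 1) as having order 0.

b = (1)
c = (0)
Σ b_i: 1·1 = 1 ✓; 1 stage ⇒ order 1.

1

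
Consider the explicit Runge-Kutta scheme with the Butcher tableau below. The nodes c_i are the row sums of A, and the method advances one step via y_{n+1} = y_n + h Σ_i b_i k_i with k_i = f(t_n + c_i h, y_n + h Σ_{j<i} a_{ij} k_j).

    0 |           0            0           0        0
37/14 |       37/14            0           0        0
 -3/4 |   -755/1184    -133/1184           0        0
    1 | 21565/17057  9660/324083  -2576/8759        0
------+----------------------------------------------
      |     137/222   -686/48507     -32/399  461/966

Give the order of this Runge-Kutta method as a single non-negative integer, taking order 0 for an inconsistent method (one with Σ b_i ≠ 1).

b = (137/222, -686/48507, -32/399, 461/966)
c = (0, 37/14, -3/4, 1)
Ac = (0, 0, -19/64, 138/461)
Σ b_i: 137/222·1 + (-686/48507)·1 + (-32/399)·1 + 461/966·1 = 1 ✓
b·c: (-686/48507)·37/14 + (-32/399)·(-3/4) + 461/966·1 = 1/2 ✓
b·c²: (-686/48507)·1369/196 + (-32/399)·9/16 + 461/966·1 = 1/3 ✓
b·Ac: (-32/399)·(-19/64) + 461/966·138/461 = 1/6 ✓
b·c³: (-686/48507)·50653/2744 + (-32/399)·(-27/64) + 461/966·1 = 1/4 ✓
b·(c∘Ac): (-32/399)·57/256 + 461/966·138/461 = 1/8 ✓
b·Ac²: (-32/399)·(-703/896) + 461/966·138/3227 = 1/12 ✓
b·A²c: 461/966·161/1844 = 1/24 ✓; 4 stages ⇒ order 4.

4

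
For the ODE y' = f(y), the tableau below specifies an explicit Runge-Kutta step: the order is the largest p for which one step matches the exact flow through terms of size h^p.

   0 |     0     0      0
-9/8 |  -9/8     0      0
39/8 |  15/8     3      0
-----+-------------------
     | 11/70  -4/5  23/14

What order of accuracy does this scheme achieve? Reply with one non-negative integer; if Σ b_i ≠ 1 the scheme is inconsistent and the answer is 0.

1

b = (11/70, -4/5, 23/14)
c = (0, -9/8, 39/8)
Ac = (0, 0, -27/8)
Σ b_i: 11/70·1 + (-4/5)·1 + 23/14·1 = 1 ✓
b·c: (-4/5)·(-9/8) + 23/14·39/8 = 4989/560 ≠ 1/2 ⇒ order 1.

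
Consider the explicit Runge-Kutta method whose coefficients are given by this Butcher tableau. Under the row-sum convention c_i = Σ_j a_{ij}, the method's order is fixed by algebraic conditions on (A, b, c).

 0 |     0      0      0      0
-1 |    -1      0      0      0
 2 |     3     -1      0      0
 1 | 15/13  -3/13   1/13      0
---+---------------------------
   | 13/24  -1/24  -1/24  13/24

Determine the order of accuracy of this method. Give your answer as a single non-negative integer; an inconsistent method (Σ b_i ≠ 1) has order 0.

4

b = (13/24, -1/24, -1/24, 13/24)
c = (0, -1, 2, 1)
Ac = (0, 0, 1, 5/13)
Σ b_i: 13/24·1 + (-1/24)·1 + (-1/24)·1 + 13/24·1 = 1 ✓
b·c: (-1/24)·(-1) + (-1/24)·2 + 13/24·1 = 1/2 ✓
b·c²: (-1/24)·1 + (-1/24)·4 + 13/24·1 = 1/3 ✓
b·Ac: (-1/24)·1 + 13/24·5/13 = 1/6 ✓
b·c³: (-1/24)·(-1) + (-1/24)·8 + 13/24·1 = 1/4 ✓
b·(c∘Ac): (-1/24)·2 + 13/24·5/13 = 1/8 ✓
b·Ac²: (-1/24)·(-1) + 13/24·1/13 = 1/12 ✓
b·A²c: 13/24·1/13 = 1/24 ✓; 4 stages ⇒ order 4.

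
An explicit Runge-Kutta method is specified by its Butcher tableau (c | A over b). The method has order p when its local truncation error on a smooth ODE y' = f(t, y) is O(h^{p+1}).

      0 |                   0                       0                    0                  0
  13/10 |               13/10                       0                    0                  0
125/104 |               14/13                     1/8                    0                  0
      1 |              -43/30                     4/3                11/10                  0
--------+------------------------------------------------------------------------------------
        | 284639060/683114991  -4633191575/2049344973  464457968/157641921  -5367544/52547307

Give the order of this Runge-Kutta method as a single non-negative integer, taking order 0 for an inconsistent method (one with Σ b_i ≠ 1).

3

b = (284639060/683114991, -4633191575/2049344973, 464457968/157641921, -5367544/52547307)
c = (0, 13/10, 125/104, 1)
Ac = (0, 0, 13/80, 9533/3120)
Σ b_i: 284639060/683114991·1 + (-4633191575/2049344973)·1 + 464457968/157641921·1 + (-5367544/52547307)·1 = 1 ✓
b·c: (-4633191575/2049344973)·13/10 + 464457968/157641921·125/104 + (-5367544/52547307)·1 = 1/2 ✓
b·c²: (-4633191575/2049344973)·169/100 + 464457968/157641921·15625/10816 + (-5367544/52547307)·1 = 1/3 ✓
b·Ac: 464457968/157641921·13/80 + (-5367544/52547307)·9533/3120 = 1/6 ✓
b·c³: (-4633191575/2049344973)·2197/1000 + 464457968/157641921·1953125/1124864 + (-5367544/52547307)·1 = 5086377457/109298398560 ≠ 1/4 ⇒ order 3.
b·(c∘Ac): 464457968/157641921·25/128 + (-5367544/52547307)·9533/3120 = 184505247/700630760 ≠ 1/8
b·Ac²: 464457968/157641921·169/800 + (-5367544/52547307)·6233933/1622400 = 12564504119/54649199280 ≠ 1/12
b·A²c: (-5367544/52547307)·143/800 = -95944849/5254730700 ≠ 1/24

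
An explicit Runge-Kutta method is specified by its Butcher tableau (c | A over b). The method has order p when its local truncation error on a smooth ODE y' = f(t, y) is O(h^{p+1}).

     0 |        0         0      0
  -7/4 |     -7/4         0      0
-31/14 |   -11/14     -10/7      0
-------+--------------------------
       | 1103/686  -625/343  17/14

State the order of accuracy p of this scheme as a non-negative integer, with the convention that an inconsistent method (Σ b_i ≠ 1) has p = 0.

b = (1103/686, -625/343, 17/14)
c = (0, -7/4, -31/14)
Ac = (0, 0, 5/2)
Σ b_i: 1103/686·1 + (-625/343)·1 + 17/14·1 = 1 ✓
b·c: (-625/343)·(-7/4) + 17/14·(-31/14) = 1/2 ✓
b·c²: (-625/343)·49/16 + 17/14·961/196 = 2049/5488 ≠ 1/3 ⇒ order 2.
b·Ac: 17/14·5/2 = 85/28 ≠ 1/6

2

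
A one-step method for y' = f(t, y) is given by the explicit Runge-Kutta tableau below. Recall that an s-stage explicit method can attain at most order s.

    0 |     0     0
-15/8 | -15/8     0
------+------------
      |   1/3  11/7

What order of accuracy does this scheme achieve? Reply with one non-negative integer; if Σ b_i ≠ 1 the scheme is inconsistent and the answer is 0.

0

b = (1/3, 11/7)
c = (0, -15/8)
Σ b_i: 1/3·1 + 11/7·1 = 40/21 ≠ 1 ⇒ order 0.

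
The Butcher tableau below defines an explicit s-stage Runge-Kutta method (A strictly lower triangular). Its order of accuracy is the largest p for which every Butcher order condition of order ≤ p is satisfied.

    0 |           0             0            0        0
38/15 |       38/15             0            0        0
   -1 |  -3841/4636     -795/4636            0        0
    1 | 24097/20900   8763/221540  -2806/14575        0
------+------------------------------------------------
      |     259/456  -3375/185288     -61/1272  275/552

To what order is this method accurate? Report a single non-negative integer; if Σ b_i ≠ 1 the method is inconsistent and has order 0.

4

b = (259/456, -3375/185288, -61/1272, 275/552)
c = (0, 38/15, -1, 1)
Ac = (0, 0, -53/122, 161/550)
Σ b_i: 259/456·1 + (-3375/185288)·1 + (-61/1272)·1 + 275/552·1 = 1 ✓
b·c: (-3375/185288)·38/15 + (-61/1272)·(-1) + 275/552·1 = 1/2 ✓
b·c²: (-3375/185288)·1444/225 + (-61/1272)·1 + 275/552·1 = 1/3 ✓
b·Ac: (-61/1272)·(-53/122) + 275/552·161/550 = 1/6 ✓
b·c³: (-3375/185288)·54872/3375 + (-61/1272)·(-1) + 275/552·1 = 1/4 ✓
b·(c∘Ac): (-61/1272)·53/122 + 275/552·161/550 = 1/8 ✓
b·Ac²: (-61/1272)·(-1007/915) + 275/552·23/375 = 1/12 ✓
b·A²c: 275/552·23/275 = 1/24 ✓; 4 stages ⇒ order 4.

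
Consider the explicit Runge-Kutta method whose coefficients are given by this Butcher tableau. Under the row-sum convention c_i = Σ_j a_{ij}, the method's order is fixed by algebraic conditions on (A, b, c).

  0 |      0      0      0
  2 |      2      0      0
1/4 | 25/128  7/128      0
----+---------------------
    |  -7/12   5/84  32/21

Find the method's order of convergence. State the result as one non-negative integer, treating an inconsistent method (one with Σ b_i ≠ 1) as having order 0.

b = (-7/12, 5/84, 32/21)
c = (0, 2, 1/4)
Ac = (0, 0, 7/64)
Σ b_i: (-7/12)·1 + 5/84·1 + 32/21·1 = 1 ✓
b·c: 5/84·2 + 32/21·1/4 = 1/2 ✓
b·c²: 5/84·4 + 32/21·1/16 = 1/3 ✓
b·Ac: 32/21·7/64 = 1/6 ✓; 3 stages ⇒ order 3.

3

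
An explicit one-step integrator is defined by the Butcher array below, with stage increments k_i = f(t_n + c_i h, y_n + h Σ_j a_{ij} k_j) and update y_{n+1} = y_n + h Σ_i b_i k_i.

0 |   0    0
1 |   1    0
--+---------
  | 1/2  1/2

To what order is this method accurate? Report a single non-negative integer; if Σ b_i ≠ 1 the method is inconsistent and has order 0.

2

b = (1/2, 1/2)
c = (0, 1)
Σ b_i: 1/2·1 + 1/2·1 = 1 ✓
b·c: 1/2·1 = 1/2 ✓; 2 stages ⇒ order 2.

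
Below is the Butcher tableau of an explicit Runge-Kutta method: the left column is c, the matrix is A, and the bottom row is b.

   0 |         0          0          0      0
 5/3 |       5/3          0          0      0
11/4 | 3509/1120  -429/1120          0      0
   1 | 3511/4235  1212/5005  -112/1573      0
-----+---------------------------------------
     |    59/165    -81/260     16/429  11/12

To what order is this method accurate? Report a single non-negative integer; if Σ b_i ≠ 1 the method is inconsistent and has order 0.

b = (59/165, -81/260, 16/429, 11/12)
c = (0, 5/3, 11/4, 1)
Ac = (0, 0, -143/224, 16/77)
Σ b_i: 59/165·1 + (-81/260)·1 + 16/429·1 + 11/12·1 = 1 ✓
b·c: (-81/260)·5/3 + 16/429·11/4 + 11/12·1 = 1/2 ✓
b·c²: (-81/260)·25/9 + 16/429·121/16 + 11/12·1 = 1/3 ✓
b·Ac: 16/429·(-143/224) + 11/12·16/77 = 1/6 ✓
b·c³: (-81/260)·125/27 + 16/429·1331/64 + 11/12·1 = 1/4 ✓
b·(c∘Ac): 16/429·(-1573/896) + 11/12·16/77 = 1/8 ✓
b·Ac²: 16/429·(-715/672) + 11/12·31/231 = 1/12 ✓
b·A²c: 11/12·1/22 = 1/24 ✓; 4 stages ⇒ order 4.

4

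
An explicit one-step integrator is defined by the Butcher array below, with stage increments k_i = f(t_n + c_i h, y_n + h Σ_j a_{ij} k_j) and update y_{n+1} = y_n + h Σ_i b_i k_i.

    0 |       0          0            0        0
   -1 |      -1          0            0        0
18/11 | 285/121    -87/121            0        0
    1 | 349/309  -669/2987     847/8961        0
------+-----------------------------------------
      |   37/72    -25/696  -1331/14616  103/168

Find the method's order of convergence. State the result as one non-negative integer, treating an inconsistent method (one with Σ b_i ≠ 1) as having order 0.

4

b = (37/72, -25/696, -1331/14616, 103/168)
c = (0, -1, 18/11, 1)
Ac = (0, 0, 87/121, 39/103)
Σ b_i: 37/72·1 + (-25/696)·1 + (-1331/14616)·1 + 103/168·1 = 1 ✓
b·c: (-25/696)·(-1) + (-1331/14616)·18/11 + 103/168·1 = 1/2 ✓
b·c²: (-25/696)·1 + (-1331/14616)·324/121 + 103/168·1 = 1/3 ✓
b·Ac: (-1331/14616)·87/121 + 103/168·39/103 = 1/6 ✓
b·c³: (-25/696)·(-1) + (-1331/14616)·5832/1331 + 103/168·1 = 1/4 ✓
b·(c∘Ac): (-1331/14616)·1566/1331 + 103/168·39/103 = 1/8 ✓
b·Ac²: (-1331/14616)·(-87/121) + 103/168·3/103 = 1/12 ✓
b·A²c: 103/168·7/103 = 1/24 ✓; 4 stages ⇒ order 4.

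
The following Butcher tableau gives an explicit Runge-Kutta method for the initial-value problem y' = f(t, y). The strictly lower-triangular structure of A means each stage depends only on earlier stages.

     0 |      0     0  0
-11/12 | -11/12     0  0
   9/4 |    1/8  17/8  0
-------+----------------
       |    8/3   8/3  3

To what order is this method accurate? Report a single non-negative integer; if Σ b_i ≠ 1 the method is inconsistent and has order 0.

b = (8/3, 8/3, 3)
c = (0, -11/12, 9/4)
Ac = (0, 0, -187/96)
Σ b_i: 8/3·1 + 8/3·1 + 3·1 = 25/3 ≠ 1 ⇒ order 0.

0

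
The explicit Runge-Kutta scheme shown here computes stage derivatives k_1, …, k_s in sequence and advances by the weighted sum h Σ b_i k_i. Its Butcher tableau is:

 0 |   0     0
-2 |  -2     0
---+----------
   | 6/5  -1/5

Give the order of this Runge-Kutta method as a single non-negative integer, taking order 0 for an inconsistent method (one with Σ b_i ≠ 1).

1

b = (6/5, -1/5)
c = (0, -2)
Σ b_i: 6/5·1 + (-1/5)·1 = 1 ✓
b·c: (-1/5)·(-2) = 2/5 ≠ 1/2 ⇒ order 1.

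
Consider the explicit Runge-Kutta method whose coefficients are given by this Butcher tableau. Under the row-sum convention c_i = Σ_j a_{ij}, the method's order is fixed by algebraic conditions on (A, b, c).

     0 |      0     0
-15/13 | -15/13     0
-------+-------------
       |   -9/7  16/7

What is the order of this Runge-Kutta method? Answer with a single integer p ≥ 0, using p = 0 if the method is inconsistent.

b = (-9/7, 16/7)
c = (0, -15/13)
Σ b_i: (-9/7)·1 + 16/7·1 = 1 ✓
b·c: 16/7·(-15/13) = -240/91 ≠ 1/2 ⇒ order 1.

1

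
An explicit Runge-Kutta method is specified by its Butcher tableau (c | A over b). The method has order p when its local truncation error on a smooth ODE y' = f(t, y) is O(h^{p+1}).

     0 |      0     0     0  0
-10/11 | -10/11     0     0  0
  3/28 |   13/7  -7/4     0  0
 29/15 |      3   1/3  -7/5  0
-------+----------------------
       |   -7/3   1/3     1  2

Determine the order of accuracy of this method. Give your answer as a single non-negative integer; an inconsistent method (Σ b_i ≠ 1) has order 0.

b = (-7/3, 1/3, 1, 2)
c = (0, -10/11, 3/28, 29/15)
Ac = (0, 0, 35/22, -299/660)
Σ b_i: (-7/3)·1 + 1/3·1 + 1·1 + 2·1 = 1 ✓
b·c: 1/3·(-10/11) + 1·3/28 + 2·29/15 = 5653/1540 ≠ 1/2 ⇒ order 1.

1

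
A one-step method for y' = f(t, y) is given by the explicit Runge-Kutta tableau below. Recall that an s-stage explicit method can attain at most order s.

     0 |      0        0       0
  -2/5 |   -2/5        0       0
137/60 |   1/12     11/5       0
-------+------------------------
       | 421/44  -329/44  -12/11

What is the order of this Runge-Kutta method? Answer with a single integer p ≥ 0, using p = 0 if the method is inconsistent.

2

b = (421/44, -329/44, -12/11)
c = (0, -2/5, 137/60)
Ac = (0, 0, -22/25)
Σ b_i: 421/44·1 + (-329/44)·1 + (-12/11)·1 = 1 ✓
b·c: (-329/44)·(-2/5) + (-12/11)·137/60 = 1/2 ✓
b·c²: (-329/44)·4/25 + (-12/11)·18769/3600 = -22717/3300 ≠ 1/3 ⇒ order 2.
b·Ac: (-12/11)·(-22/25) = 24/25 ≠ 1/6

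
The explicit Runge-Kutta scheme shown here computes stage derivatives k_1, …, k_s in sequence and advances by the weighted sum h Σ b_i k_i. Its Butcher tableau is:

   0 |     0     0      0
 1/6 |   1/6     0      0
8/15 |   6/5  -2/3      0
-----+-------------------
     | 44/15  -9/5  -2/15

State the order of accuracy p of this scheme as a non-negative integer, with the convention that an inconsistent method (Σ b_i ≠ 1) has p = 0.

b = (44/15, -9/5, -2/15)
c = (0, 1/6, 8/15)
Ac = (0, 0, -1/9)
Σ b_i: 44/15·1 + (-9/5)·1 + (-2/15)·1 = 1 ✓
b·c: (-9/5)·1/6 + (-2/15)·8/15 = -167/450 ≠ 1/2 ⇒ order 1.

1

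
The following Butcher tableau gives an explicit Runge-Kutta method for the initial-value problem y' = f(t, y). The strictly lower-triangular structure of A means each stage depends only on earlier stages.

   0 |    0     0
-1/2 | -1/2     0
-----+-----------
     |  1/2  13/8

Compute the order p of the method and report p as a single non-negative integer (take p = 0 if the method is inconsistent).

b = (1/2, 13/8)
c = (0, -1/2)
Σ b_i: 1/2·1 + 13/8·1 = 17/8 ≠ 1 ⇒ order 0.

0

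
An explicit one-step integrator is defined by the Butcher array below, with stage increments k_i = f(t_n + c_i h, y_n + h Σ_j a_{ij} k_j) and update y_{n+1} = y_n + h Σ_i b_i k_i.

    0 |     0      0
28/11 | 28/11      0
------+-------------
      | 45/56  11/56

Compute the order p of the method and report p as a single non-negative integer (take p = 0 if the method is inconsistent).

b = (45/56, 11/56)
c = (0, 28/11)
Σ b_i: 45/56·1 + 11/56·1 = 1 ✓
b·c: 11/56·28/11 = 1/2 ✓; 2 stages ⇒ order 2.

2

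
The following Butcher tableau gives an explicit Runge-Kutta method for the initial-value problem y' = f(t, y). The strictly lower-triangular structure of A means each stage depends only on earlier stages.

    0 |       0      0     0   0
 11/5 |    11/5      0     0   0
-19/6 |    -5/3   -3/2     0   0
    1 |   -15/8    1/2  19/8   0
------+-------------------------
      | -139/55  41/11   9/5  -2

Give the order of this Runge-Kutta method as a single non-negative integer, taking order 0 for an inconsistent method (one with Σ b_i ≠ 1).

2

b = (-139/55, 41/11, 9/5, -2)
c = (0, 11/5, -19/6, 1)
Ac = (0, 0, -33/10, -1541/240)
Σ b_i: (-139/55)·1 + 41/11·1 + 9/5·1 + (-2)·1 = 1 ✓
b·c: 41/11·11/5 + 9/5·(-19/6) + (-2)·1 = 1/2 ✓
b·c²: 41/11·121/25 + 9/5·361/36 + (-2)·1 = 3409/100 ≠ 1/3 ⇒ order 2.
b·Ac: 9/5·(-33/10) + (-2)·(-1541/240) = 4141/600 ≠ 1/6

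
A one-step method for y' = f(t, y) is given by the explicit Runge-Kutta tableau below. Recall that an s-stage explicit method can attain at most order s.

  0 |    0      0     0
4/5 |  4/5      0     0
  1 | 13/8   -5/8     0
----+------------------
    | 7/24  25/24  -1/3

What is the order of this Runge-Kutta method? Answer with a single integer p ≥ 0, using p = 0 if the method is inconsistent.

b = (7/24, 25/24, -1/3)
c = (0, 4/5, 1)
Ac = (0, 0, -1/2)
Σ b_i: 7/24·1 + 25/24·1 + (-1/3)·1 = 1 ✓
b·c: 25/24·4/5 + (-1/3)·1 = 1/2 ✓
b·c²: 25/24·16/25 + (-1/3)·1 = 1/3 ✓
b·Ac: (-1/3)·(-1/2) = 1/6 ✓; 3 stages ⇒ order 3.

3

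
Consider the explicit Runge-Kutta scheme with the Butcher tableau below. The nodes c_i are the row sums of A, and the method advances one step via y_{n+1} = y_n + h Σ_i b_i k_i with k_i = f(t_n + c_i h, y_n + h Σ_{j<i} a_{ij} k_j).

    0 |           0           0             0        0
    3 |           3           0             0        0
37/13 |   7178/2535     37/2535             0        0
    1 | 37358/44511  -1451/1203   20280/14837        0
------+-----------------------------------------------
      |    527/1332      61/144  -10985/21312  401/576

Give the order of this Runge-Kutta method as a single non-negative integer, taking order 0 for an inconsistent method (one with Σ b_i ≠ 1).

4

b = (527/1332, 61/144, -10985/21312, 401/576)
c = (0, 3, 37/13, 1)
Ac = (0, 0, 37/845, 109/401)
Σ b_i: 527/1332·1 + 61/144·1 + (-10985/21312)·1 + 401/576·1 = 1 ✓
b·c: 61/144·3 + (-10985/21312)·37/13 + 401/576·1 = 1/2 ✓
b·c²: 61/144·9 + (-10985/21312)·1369/169 + 401/576·1 = 1/3 ✓
b·Ac: (-10985/21312)·37/845 + 401/576·109/401 = 1/6 ✓
b·c³: 61/144·27 + (-10985/21312)·50653/2197 + 401/576·1 = 1/4 ✓
b·(c∘Ac): (-10985/21312)·1369/10985 + 401/576·109/401 = 1/8 ✓
b·Ac²: (-10985/21312)·111/845 + 401/576·87/401 = 1/12 ✓
b·A²c: 401/576·24/401 = 1/24 ✓; 4 stages ⇒ order 4.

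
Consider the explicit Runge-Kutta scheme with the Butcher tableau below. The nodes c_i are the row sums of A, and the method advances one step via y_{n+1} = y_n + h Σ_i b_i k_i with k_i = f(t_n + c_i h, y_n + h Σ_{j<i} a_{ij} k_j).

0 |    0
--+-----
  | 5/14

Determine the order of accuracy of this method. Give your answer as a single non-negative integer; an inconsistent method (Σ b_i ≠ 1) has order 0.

b = (5/14)
c = (0)
Σ b_i: 5/14·1 = 5/14 ≠ 1 ⇒ order 0.

0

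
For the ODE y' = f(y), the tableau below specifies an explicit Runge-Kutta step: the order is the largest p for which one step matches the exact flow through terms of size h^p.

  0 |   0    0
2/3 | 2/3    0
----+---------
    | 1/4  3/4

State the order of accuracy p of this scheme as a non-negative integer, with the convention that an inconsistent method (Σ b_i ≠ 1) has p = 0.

b = (1/4, 3/4)
c = (0, 2/3)
Σ b_i: 1/4·1 + 3/4·1 = 1 ✓
b·c: 3/4·2/3 = 1/2 ✓; 2 stages ⇒ order 2.

2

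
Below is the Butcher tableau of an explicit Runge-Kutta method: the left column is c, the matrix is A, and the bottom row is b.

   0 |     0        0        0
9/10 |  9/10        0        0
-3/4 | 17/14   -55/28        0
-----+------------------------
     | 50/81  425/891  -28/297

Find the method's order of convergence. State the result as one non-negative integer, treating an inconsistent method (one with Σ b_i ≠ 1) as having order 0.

b = (50/81, 425/891, -28/297)
c = (0, 9/10, -3/4)
Ac = (0, 0, -99/56)
Σ b_i: 50/81·1 + 425/891·1 + (-28/297)·1 = 1 ✓
b·c: 425/891·9/10 + (-28/297)·(-3/4) = 1/2 ✓
b·c²: 425/891·81/100 + (-28/297)·9/16 = 1/3 ✓
b·Ac: (-28/297)·(-99/56) = 1/6 ✓; 3 stages ⇒ order 3.

3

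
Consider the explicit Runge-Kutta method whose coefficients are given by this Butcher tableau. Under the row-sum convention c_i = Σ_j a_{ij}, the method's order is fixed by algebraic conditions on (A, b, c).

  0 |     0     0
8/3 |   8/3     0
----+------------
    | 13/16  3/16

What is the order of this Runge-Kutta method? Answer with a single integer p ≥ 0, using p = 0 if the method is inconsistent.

b = (13/16, 3/16)
c = (0, 8/3)
Σ b_i: 13/16·1 + 3/16·1 = 1 ✓
b·c: 3/16·8/3 = 1/2 ✓; 2 stages ⇒ order 2.

2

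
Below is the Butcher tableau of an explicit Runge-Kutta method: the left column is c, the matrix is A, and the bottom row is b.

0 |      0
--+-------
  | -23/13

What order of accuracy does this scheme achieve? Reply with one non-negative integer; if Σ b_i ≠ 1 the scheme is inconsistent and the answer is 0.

0

b = (-23/13)
c = (0)
Σ b_i: (-23/13)·1 = -23/13 ≠ 1 ⇒ order 0.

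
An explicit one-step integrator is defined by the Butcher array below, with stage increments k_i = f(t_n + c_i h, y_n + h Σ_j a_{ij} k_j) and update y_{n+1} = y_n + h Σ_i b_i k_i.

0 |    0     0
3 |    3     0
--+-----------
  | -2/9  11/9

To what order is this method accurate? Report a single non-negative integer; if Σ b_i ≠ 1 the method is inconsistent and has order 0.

1

b = (-2/9, 11/9)
c = (0, 3)
Σ b_i: (-2/9)·1 + 11/9·1 = 1 ✓
b·c: 11/9·3 = 11/3 ≠ 1/2 ⇒ order 1.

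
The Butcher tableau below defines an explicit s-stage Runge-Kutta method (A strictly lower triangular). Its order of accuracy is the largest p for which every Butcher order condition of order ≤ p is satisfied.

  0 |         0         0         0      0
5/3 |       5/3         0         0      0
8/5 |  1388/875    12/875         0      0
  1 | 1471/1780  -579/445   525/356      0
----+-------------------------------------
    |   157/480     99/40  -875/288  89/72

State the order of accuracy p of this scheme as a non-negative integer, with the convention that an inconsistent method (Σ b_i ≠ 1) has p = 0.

b = (157/480, 99/40, -875/288, 89/72)
c = (0, 5/3, 8/5, 1)
Ac = (0, 0, 4/175, 17/89)
Σ b_i: 157/480·1 + 99/40·1 + (-875/288)·1 + 89/72·1 = 1 ✓
b·c: 99/40·5/3 + (-875/288)·8/5 + 89/72·1 = 1/2 ✓
b·c²: 99/40·25/9 + (-875/288)·64/25 + 89/72·1 = 1/3 ✓
b·Ac: (-875/288)·4/175 + 89/72·17/89 = 1/6 ✓
b·c³: 99/40·125/27 + (-875/288)·512/125 + 89/72·1 = 1/4 ✓
b·(c∘Ac): (-875/288)·32/875 + 89/72·17/89 = 1/8 ✓
b·Ac²: (-875/288)·4/105 + 89/72·43/267 = 1/12 ✓
b·A²c: 89/72·3/89 = 1/24 ✓; 4 stages ⇒ order 4.

4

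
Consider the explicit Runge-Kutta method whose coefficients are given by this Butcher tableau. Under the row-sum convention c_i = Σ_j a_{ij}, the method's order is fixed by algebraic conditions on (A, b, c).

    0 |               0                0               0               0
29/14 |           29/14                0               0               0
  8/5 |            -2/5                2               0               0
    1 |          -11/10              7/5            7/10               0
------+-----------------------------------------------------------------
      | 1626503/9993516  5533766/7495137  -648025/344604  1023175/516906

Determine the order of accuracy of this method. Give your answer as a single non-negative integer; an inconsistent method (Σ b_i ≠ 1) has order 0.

b = (1626503/9993516, 5533766/7495137, -648025/344604, 1023175/516906)
c = (0, 29/14, 8/5, 1)
Ac = (0, 0, 29/7, 201/50)
Σ b_i: 1626503/9993516·1 + 5533766/7495137·1 + (-648025/344604)·1 + 1023175/516906·1 = 1 ✓
b·c: 5533766/7495137·29/14 + (-648025/344604)·8/5 + 1023175/516906·1 = 1/2 ✓
b·c²: 5533766/7495137·841/196 + (-648025/344604)·64/25 + 1023175/516906·1 = 1/3 ✓
b·Ac: (-648025/344604)·29/7 + 1023175/516906·201/50 = 1/6 ✓
b·c³: 5533766/7495137·24389/2744 + (-648025/344604)·512/125 + 1023175/516906·1 = 10121131/12061140 ≠ 1/4 ⇒ order 3.
b·(c∘Ac): (-648025/344604)·232/35 + 1023175/516906·201/50 = -1553371/344604 ≠ 1/8
b·Ac²: (-648025/344604)·841/98 + 1023175/516906·27297/3500 = -8441551/12061140 ≠ 1/12
b·A²c: 1023175/516906·29/10 = 5934415/1033812 ≠ 1/24

3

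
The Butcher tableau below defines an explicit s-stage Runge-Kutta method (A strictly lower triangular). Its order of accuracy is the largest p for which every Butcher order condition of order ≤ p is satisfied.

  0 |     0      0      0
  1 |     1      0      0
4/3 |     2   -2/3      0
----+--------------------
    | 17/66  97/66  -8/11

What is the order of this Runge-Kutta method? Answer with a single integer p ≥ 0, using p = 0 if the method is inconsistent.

b = (17/66, 97/66, -8/11)
c = (0, 1, 4/3)
Ac = (0, 0, -2/3)
Σ b_i: 17/66·1 + 97/66·1 + (-8/11)·1 = 1 ✓
b·c: 97/66·1 + (-8/11)·4/3 = 1/2 ✓
b·c²: 97/66·1 + (-8/11)·16/9 = 35/198 ≠ 1/3 ⇒ order 2.
b·Ac: (-8/11)·(-2/3) = 16/33 ≠ 1/6

2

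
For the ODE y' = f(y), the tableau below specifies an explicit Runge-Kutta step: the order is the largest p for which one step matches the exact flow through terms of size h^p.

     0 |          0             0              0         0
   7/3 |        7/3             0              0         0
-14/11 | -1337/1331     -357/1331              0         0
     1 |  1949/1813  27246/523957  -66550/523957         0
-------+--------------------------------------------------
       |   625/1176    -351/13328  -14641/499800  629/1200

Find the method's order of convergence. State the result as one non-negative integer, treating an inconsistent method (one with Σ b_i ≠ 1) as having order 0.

4

b = (625/1176, -351/13328, -14641/499800, 629/1200)
c = (0, 7/3, -14/11, 1)
Ac = (0, 0, -833/1331, 178/629)
Σ b_i: 625/1176·1 + (-351/13328)·1 + (-14641/499800)·1 + 629/1200·1 = 1 ✓
b·c: (-351/13328)·7/3 + (-14641/499800)·(-14/11) + 629/1200·1 = 1/2 ✓
b·c²: (-351/13328)·49/9 + (-14641/499800)·196/121 + 629/1200·1 = 1/3 ✓
b·Ac: (-14641/499800)·(-833/1331) + 629/1200·178/629 = 1/6 ✓
b·c³: (-351/13328)·343/27 + (-14641/499800)·(-2744/1331) + 629/1200·1 = 1/4 ✓
b·(c∘Ac): (-14641/499800)·11662/14641 + 629/1200·178/629 = 1/8 ✓
b·Ac²: (-14641/499800)·(-5831/3993) + 629/1200·146/1887 = 1/12 ✓
b·A²c: 629/1200·50/629 = 1/24 ✓; 4 stages ⇒ order 4.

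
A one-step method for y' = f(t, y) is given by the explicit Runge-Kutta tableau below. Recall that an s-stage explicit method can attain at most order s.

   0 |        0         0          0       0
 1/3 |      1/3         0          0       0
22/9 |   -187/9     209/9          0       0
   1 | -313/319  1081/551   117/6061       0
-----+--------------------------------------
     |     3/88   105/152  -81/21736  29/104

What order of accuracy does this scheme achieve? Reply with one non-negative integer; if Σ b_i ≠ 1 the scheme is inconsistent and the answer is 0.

b = (3/88, 105/152, -81/21736, 29/104)
c = (0, 1/3, 22/9, 1)
Ac = (0, 0, 209/27, 61/87)
Σ b_i: 3/88·1 + 105/152·1 + (-81/21736)·1 + 29/104·1 = 1 ✓
b·c: 105/152·1/3 + (-81/21736)·22/9 + 29/104·1 = 1/2 ✓
b·c²: 105/152·1/9 + (-81/21736)·484/81 + 29/104·1 = 1/3 ✓
b·Ac: (-81/21736)·209/27 + 29/104·61/87 = 1/6 ✓
b·c³: 105/152·1/27 + (-81/21736)·10648/729 + 29/104·1 = 1/4 ✓
b·(c∘Ac): (-81/21736)·4598/243 + 29/104·61/87 = 1/8 ✓
b·Ac²: (-81/21736)·209/81 + 29/104·1/3 = 1/12 ✓
b·A²c: 29/104·13/87 = 1/24 ✓; 4 stages ⇒ order 4.

4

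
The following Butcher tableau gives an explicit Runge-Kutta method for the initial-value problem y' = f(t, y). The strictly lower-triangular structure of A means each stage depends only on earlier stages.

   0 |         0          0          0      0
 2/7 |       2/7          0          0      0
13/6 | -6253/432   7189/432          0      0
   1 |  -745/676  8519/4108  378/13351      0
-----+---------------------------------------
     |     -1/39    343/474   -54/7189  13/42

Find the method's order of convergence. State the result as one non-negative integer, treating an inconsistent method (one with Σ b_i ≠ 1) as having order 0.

b = (-1/39, 343/474, -54/7189, 13/42)
c = (0, 2/7, 13/6, 1)
Ac = (0, 0, 1027/216, 17/26)
Σ b_i: (-1/39)·1 + 343/474·1 + (-54/7189)·1 + 13/42·1 = 1 ✓
b·c: 343/474·2/7 + (-54/7189)·13/6 + 13/42·1 = 1/2 ✓
b·c²: 343/474·4/49 + (-54/7189)·169/36 + 13/42·1 = 1/3 ✓
b·Ac: (-54/7189)·1027/216 + 13/42·17/26 = 1/6 ✓
b·c³: 343/474·8/343 + (-54/7189)·2197/216 + 13/42·1 = 1/4 ✓
b·(c∘Ac): (-54/7189)·13351/1296 + 13/42·17/26 = 1/8 ✓
b·Ac²: (-54/7189)·1027/756 + 13/42·55/182 = 1/12 ✓
b·A²c: 13/42·7/52 = 1/24 ✓; 4 stages ⇒ order 4.

4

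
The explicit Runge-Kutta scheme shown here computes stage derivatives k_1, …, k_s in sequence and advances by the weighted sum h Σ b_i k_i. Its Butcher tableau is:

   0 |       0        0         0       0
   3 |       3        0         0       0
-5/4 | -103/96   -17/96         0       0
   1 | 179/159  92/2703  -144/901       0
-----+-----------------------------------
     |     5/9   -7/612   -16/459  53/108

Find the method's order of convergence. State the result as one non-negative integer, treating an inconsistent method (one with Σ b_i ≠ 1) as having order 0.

b = (5/9, -7/612, -16/459, 53/108)
c = (0, 3, -5/4, 1)
Ac = (0, 0, -17/32, 16/53)
Σ b_i: 5/9·1 + (-7/612)·1 + (-16/459)·1 + 53/108·1 = 1 ✓
b·c: (-7/612)·3 + (-16/459)·(-5/4) + 53/108·1 = 1/2 ✓
b·c²: (-7/612)·9 + (-16/459)·25/16 + 53/108·1 = 1/3 ✓
b·Ac: (-16/459)·(-17/32) + 53/108·16/53 = 1/6 ✓
b·c³: (-7/612)·27 + (-16/459)·(-125/64) + 53/108·1 = 1/4 ✓
b·(c∘Ac): (-16/459)·85/128 + 53/108·16/53 = 1/8 ✓
b·Ac²: (-16/459)·(-51/32) + 53/108·3/53 = 1/12 ✓
b·A²c: 53/108·9/106 = 1/24 ✓; 4 stages ⇒ order 4.

4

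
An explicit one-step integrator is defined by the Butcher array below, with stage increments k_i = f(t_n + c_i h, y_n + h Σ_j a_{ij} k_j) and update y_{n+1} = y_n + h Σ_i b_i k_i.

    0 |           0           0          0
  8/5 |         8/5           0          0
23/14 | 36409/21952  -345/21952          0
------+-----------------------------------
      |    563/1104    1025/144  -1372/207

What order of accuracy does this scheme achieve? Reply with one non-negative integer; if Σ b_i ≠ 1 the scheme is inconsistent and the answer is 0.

b = (563/1104, 1025/144, -1372/207)
c = (0, 8/5, 23/14)
Ac = (0, 0, -69/2744)
Σ b_i: 563/1104·1 + 1025/144·1 + (-1372/207)·1 = 1 ✓
b·c: 1025/144·8/5 + (-1372/207)·23/14 = 1/2 ✓
b·c²: 1025/144·64/25 + (-1372/207)·529/196 = 1/3 ✓
b·Ac: (-1372/207)·(-69/2744) = 1/6 ✓; 3 stages ⇒ order 3.

3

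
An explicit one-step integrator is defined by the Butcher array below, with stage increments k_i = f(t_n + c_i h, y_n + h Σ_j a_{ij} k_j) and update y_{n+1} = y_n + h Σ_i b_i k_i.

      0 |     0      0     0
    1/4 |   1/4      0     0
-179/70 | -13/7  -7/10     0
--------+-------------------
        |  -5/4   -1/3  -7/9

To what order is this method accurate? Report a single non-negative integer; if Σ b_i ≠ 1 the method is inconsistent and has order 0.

0

b = (-5/4, -1/3, -7/9)
c = (0, 1/4, -179/70)
Ac = (0, 0, -7/40)
Σ b_i: (-5/4)·1 + (-1/3)·1 + (-7/9)·1 = -85/36 ≠ 1 ⇒ order 0.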